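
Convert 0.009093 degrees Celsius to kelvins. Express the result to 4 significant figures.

K = °C + 273.15.
Applying the formula gives 273.2 K.

273.2 kelvins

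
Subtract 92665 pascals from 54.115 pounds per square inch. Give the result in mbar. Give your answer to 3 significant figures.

54.115 psi = 3731.10 mbar and 92665 Pa = 926.650 mbar.
3731.10 − 926.650 ≈ 2800 mbar.

2800 mbar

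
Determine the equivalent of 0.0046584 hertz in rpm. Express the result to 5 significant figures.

0.27950 rpm

1 Hz = 60.0000 rpm.
Then 0.0046584 × 60.0000 ≈ 0.27950 rpm.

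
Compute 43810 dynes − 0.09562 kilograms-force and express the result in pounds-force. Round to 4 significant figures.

-0.1123 lbf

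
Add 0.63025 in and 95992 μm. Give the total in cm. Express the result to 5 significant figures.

11.200 cm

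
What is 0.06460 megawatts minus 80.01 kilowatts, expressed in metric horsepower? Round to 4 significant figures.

0.06460 MW = 87.8316 PS and 80.01 kW = 108.783 PS.
87.8316 − 108.783 ≈ -20.95 PS.

-20.95 PS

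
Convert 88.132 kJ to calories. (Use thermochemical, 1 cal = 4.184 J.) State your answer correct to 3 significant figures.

1 kJ = 239.006 cal.
Thus 88.132 × 239.006 ≈ 21100 cal.

21100 cal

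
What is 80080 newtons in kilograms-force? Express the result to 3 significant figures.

8170 kgf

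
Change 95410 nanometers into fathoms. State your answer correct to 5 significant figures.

1 nm = 5.46807 × 10^-10 fathoms.
So 95410 × 5.46807 × 10^-10 ≈ 5.2171 × 10^-5 fathom.

5.2171 × 10^-5 fathom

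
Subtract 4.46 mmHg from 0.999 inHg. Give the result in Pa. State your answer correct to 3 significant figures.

2790 pascals

0.999 inHg = 3383.00 Pa and 4.46 mmHg = 594.618 Pa.
3383.00 − 594.618 ≈ 2790 Pa.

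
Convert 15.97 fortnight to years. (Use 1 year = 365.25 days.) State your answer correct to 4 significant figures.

1 fortnight = 0.0383299 years.
15.97 × 0.0383299 ≈ 0.6121 yr.

0.6121 yr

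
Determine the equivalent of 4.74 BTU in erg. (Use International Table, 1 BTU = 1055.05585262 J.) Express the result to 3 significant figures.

5.00 × 10^10 erg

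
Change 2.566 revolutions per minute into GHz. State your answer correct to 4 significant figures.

4.277e-11 gigahertz

1 rpm = 1.66667e-11 GHz.
So 2.566 × 1.66667e-11 ≈ 4.277e-11 GHz.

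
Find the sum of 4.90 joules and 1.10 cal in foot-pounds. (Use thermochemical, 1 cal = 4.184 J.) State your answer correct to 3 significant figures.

7.01 ft·lbf

4.90 J = 3.61405 ft·lbf and 1.10 cal = 3.39456 ft·lbf.
3.61405 + 3.39456 ≈ 7.01 ft·lbf.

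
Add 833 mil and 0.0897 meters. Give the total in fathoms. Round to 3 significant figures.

833 mil = 0.0115694 fathom and 0.0897 m = 0.0490486 fathom.
0.0115694 + 0.0490486 ≈ 0.0606 fathom.

0.0606 fathom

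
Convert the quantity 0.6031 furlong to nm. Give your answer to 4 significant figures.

1.213e+11 nm

1 furlong = 2.01168e+11 nm.
Thus 0.6031 × 2.01168e+11 ≈ 1.213e+11 nm.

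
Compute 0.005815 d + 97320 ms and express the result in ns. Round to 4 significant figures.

5.997e+11 ns

0.005815 d = 5.02416e+11 ns and 97320 ms = 9.73200e+10 ns.
5.02416e+11 + 9.73200e+10 ≈ 5.997e+11 ns.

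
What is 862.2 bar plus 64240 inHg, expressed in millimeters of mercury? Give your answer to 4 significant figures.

2.278 × 10^6 millimeters of mercury

862.2 bar = 646703 mmHg and 64240 inHg = 1.63170 × 10^6 mmHg.
646703 + 1.63170 × 10^6 ≈ 2.278 × 10^6 mmHg.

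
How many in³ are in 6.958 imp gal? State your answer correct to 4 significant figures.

1 imperial gallon = 277.419 cubic inches.
Thus 6.958 × 277.419 ≈ 1930 in³.

1930 in³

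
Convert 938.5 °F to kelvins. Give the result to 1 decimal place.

K = (°F + 459.67) × 5/9.
Applying the formula gives 776.8 K.

776.8 K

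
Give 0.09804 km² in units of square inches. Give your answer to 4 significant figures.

1.520 × 10^8 square inches

1 km² = 1.55000 × 10^9 square inches.
0.09804 × 1.55000 × 10^9 ≈ 1.520 × 10^8 in².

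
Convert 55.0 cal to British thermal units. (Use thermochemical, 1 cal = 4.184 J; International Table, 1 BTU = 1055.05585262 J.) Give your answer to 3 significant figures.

1 cal = 0.00396567 British thermal units.
So 55.0 × 0.00396567 ≈ 0.218 BTU.

0.218 BTU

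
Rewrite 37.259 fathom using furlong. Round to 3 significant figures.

1 fathom = 0.00909091 furlongs.
Then 37.259 × 0.00909091 ≈ 0.339 furlong.

0.339 furlong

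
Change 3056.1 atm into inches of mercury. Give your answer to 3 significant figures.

1 atm = 29.9213 inHg.
So 3056.1 × 29.9213 ≈ 91400 inHg.

91400 inHg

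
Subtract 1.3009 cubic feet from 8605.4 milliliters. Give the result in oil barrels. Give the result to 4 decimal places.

-0.1776 oil barrels

8605.4 mL = 0.0541263 bbl and 1.3009 ft³ = 0.231700 bbl.
0.0541263 − 0.231700 ≈ -0.1776 bbl.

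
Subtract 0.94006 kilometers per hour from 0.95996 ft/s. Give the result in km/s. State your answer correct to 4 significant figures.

3.147e-5 kilometers per second

0.95996 ft/s = 0.000292596 km/s and 0.94006 km/h = 0.000261128 km/s.
0.000292596 − 0.000261128 ≈ 3.147e-5 km/s.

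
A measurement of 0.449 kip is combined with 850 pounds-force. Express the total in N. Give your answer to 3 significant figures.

5780 N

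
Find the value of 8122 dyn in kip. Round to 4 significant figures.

1.826e-5 kips

1 dyne = 2.24809e-9 kip.
Thus 8122 × 2.24809e-9 ≈ 1.826e-5 kip.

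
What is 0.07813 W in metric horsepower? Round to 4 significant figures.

0.0001062 PS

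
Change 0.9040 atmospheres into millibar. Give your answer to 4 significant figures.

916.0 millibar

1 atm = 1013.25 mbar.
Thus 0.9040 × 1013.25 ≈ 916.0 mbar.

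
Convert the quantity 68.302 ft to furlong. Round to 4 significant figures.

1 foot = 0.00151515 furlong.
Then 68.302 × 0.00151515 ≈ 0.1035 furlong.

0.1035 furlong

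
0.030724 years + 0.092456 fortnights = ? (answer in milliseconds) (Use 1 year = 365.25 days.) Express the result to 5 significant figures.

1.0814 × 10^9 ms

0.030724 yr = 9.69576 × 10^8 ms and 0.092456 fortnight = 1.11835 × 10^8 ms.
9.69576 × 10^8 + 1.11835 × 10^8 ≈ 1.0814 × 10^9 ms.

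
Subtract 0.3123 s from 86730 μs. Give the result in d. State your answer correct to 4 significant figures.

-2.611e-6 d

86730 μs = 1.00382e-6 d and 0.3123 s = 3.61458e-6 d.
1.00382e-6 − 3.61458e-6 ≈ -2.611e-6 d.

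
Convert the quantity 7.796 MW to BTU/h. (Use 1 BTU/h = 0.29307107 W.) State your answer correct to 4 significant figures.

1 megawatt = 3.41214 × 10^6 BTU/h.
Then 7.796 × 3.41214 × 10^6 ≈ 2.660 × 10^7 BTU/h.

2.660 × 10^7 BTU/h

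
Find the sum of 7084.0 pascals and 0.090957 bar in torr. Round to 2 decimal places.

121.36 torr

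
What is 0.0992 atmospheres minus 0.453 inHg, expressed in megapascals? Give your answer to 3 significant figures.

0.00852 MPa

0.0992 atm = 0.0100514 MPa and 0.453 inHg = 0.00153403 MPa.
0.0100514 − 0.00153403 ≈ 0.00852 MPa.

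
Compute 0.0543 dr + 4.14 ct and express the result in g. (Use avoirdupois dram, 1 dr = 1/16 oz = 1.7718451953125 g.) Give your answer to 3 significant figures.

0.924 grams

0.0543 dr = 0.0962112 g and 4.14 ct = 0.828000 g.
0.0962112 + 0.828000 ≈ 0.924 g.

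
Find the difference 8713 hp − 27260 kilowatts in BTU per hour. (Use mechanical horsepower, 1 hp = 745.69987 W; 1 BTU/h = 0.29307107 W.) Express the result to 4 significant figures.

8713 hp = 2.21696 × 10^7 BTU/h and 27260 kW = 9.30150 × 10^7 BTU/h.
2.21696 × 10^7 − 9.30150 × 10^7 ≈ -7.085 × 10^7 BTU/h.

-7.085 × 10^7 BTU/h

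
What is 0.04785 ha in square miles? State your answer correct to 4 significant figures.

1 ha = 0.00386102 mi².
So 0.04785 × 0.00386102 ≈ 0.0001847 mi².

0.0001847 mi²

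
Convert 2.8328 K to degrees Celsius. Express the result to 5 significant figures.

-270.32 degrees Celsius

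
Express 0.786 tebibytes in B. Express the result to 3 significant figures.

8.64e+11 B

1 TiB = 1.09951e+12 B.
Thus 0.786 × 1.09951e+12 ≈ 8.64e+11 B.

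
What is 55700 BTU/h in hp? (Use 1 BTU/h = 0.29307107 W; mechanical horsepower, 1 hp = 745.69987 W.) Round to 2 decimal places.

21.89 hp

1 BTU/h = 0.000393015 horsepower.
So 55700 × 0.000393015 ≈ 21.89 hp.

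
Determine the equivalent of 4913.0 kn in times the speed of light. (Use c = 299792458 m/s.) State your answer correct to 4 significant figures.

1 kn = 1.71600 × 10^-9 c.
Then 4913.0 × 1.71600 × 10^-9 ≈ 8.431 × 10^-6 c.

8.431 × 10^-6 times the speed of light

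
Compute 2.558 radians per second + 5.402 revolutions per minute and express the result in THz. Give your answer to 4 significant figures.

4.972 × 10^-13 THz

2.558 rad/s = 4.07118 × 10^-13 THz and 5.402 rpm = 9.00333 × 10^-14 THz.
4.07118 × 10^-13 + 9.00333 × 10^-14 ≈ 4.972 × 10^-13 THz.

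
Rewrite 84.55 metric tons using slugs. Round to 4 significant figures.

5794 slug

1 metric ton = 68.5218 slugs.
84.55 × 68.5218 ≈ 5794 slug.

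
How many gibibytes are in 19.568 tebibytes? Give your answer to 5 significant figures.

20038 GiB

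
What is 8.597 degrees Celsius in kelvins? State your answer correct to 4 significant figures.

281.7 K

K = °C + 273.15.
Applying the formula gives 281.7 K.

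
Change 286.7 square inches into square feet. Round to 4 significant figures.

1.991 ft²

1 square inch = 0.00694444 ft².
Then 286.7 × 0.00694444 ≈ 1.991 ft².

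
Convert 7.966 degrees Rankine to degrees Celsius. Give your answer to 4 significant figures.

-268.7 °C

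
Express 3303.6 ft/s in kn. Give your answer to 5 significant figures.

1957.3 kn

1 ft/s = 0.592484 kn.
Thus 3303.6 × 0.592484 ≈ 1957.3 kn.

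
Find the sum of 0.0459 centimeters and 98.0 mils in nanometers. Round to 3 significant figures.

0.0459 cm = 459000 nm and 98.0 mil = 2.48920 × 10^6 nm.
459000 + 2.48920 × 10^6 ≈ 2.95 × 10^6 nm.

2.95 × 10^6 nm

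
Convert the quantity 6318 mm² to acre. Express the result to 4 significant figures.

1 mm² = 2.47105e-10 acre.
6318 × 2.47105e-10 ≈ 1.561e-6 acre.

1.561e-6 acre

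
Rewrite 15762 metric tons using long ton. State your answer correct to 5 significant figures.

15513 long ton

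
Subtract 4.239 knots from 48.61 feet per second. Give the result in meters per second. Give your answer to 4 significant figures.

48.61 ft/s = 14.8163 m/s and 4.239 kn = 2.18073 m/s.
14.8163 − 2.18073 ≈ 12.64 m/s.

12.64 meters per second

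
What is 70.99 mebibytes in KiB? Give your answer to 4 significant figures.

72690 KiB

1 MiB = 1024.00 kibibytes.
So 70.99 × 1024.00 ≈ 72690 KiB.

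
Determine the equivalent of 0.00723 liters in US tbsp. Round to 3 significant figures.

0.489 US tablespoons

1 liter = 67.6280 US tablespoons.
0.00723 × 67.6280 ≈ 0.489 US tbsp.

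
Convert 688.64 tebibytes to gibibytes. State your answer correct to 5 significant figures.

705170 GiB

1 tebibyte = 1024.00 GiB.
Then 688.64 × 1024.00 ≈ 705170 GiB.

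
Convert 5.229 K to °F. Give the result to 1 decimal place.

K = (°F + 459.67) × 5/9.
Applying the formula gives -450.3 °F.

-450.3 °F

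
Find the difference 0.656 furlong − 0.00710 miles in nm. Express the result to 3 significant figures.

1.21 × 10^11 nm

0.656 furlong = 1.31966 × 10^11 nm and 0.00710 mi = 1.14263 × 10^10 nm.
1.31966 × 10^11 − 1.14263 × 10^10 ≈ 1.21 × 10^11 nm.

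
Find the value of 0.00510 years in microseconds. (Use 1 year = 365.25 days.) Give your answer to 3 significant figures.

1.61e+11 μs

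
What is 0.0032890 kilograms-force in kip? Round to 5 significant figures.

7.2510 × 10^-6 kip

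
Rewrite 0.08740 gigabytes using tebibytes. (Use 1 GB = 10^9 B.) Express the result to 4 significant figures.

7.949 × 10^-5 tebibytes

1 GB = 0.000909495 tebibytes.
Then 0.08740 × 0.000909495 ≈ 7.949 × 10^-5 TiB.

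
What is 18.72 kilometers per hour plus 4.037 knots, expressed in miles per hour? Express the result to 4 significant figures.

18.72 km/h = 11.6321 mph and 4.037 kn = 4.64570 mph.
11.6321 + 4.64570 ≈ 16.28 mph.

16.28 miles per hour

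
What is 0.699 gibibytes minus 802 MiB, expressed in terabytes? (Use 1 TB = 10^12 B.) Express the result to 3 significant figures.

-9.04 × 10^-5 TB

0.699 GiB = 0.000750546 TB and 802 MiB = 0.000840958 TB.
0.000750546 − 0.000840958 ≈ -9.04 × 10^-5 TB.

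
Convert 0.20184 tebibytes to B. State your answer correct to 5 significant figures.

2.2193e+11 bytes

1 tebibyte = 1.09951e+12 bytes.
0.20184 × 1.09951e+12 ≈ 2.2193e+11 B.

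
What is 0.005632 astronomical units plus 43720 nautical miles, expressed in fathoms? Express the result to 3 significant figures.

0.005632 au = 4.60704 × 10^8 fathom and 43720 nmi = 4.42746 × 10^7 fathom.
4.60704 × 10^8 + 4.42746 × 10^7 ≈ 5.05 × 10^8 fathom.

5.05 × 10^8 fathom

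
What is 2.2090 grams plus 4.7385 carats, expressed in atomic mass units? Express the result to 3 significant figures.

1.90e+24 atomic mass units

2.2090 g = 1.33029e+24 u and 4.7385 ct = 5.70718e+23 u.
1.33029e+24 + 5.70718e+23 ≈ 1.90e+24 u.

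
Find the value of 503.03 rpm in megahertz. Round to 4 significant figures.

8.384e-6 MHz

1 revolution per minute = 1.66667e-8 MHz.
Thus 503.03 × 1.66667e-8 ≈ 8.384e-6 MHz.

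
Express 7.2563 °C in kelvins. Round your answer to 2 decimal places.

280.41 K

K = °C + 273.15.
Applying the formula gives 280.41 K.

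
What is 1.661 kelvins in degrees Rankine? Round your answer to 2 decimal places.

2.99 degrees Rankine

°R = K × 9/5.
Applying the formula gives 2.99 °R.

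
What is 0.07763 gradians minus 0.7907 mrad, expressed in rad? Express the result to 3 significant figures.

0.000429 radians

0.07763 grad = 0.00121941 rad and 0.7907 mrad = 0.000790700 rad.
0.00121941 − 0.000790700 ≈ 0.000429 rad.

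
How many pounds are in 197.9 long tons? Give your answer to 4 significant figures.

1 long ton = 2240.00 lb.
197.9 × 2240.00 ≈ 443300 lb.

443300 lb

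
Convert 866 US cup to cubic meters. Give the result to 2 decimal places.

0.20 cubic meters

1 US cup = 0.000236588 m³.
So 866 × 0.000236588 ≈ 0.20 m³.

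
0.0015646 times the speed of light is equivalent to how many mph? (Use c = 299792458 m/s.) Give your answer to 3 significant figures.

1.05e+6 mph

1 c = 6.70617e+8 mph.
Then 0.0015646 × 6.70617e+8 ≈ 1.05e+6 mph.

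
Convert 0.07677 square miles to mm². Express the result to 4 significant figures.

1 mi² = 2.58999e+12 mm².
So 0.07677 × 2.58999e+12 ≈ 1.988e+11 mm².

1.988e+11 mm²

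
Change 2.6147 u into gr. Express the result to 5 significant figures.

1 u = 2.56260e-23 gr.
Thus 2.6147 × 2.56260e-23 ≈ 6.7004e-23 gr.

6.7004e-23 gr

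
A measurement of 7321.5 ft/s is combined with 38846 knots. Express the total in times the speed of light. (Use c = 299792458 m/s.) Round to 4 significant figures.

7.410e-5 c

7321.5 ft/s = 7.44379e-6 c and 38846 kn = 6.66598e-5 c.
7.44379e-6 + 6.66598e-5 ≈ 7.410e-5 c.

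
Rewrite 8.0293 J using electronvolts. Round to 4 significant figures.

5.011e+19 eV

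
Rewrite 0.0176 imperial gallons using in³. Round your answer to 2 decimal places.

1 imperial gallon = 277.419 in³.
Thus 0.0176 × 277.419 ≈ 4.88 in³.

4.88 in³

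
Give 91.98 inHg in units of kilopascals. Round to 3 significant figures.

311 kPa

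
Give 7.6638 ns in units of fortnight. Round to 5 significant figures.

6.3358 × 10^-15 fortnights

1 nanosecond = 8.26720 × 10^-16 fortnights.
Thus 7.6638 × 8.26720 × 10^-16 ≈ 6.3358 × 10^-15 fortnight.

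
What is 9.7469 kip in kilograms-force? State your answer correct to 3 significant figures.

4420 kilograms-force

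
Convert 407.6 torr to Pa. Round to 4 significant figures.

54340 pascals

1 torr = 133.322 pascals.
407.6 × 133.322 ≈ 54340 Pa.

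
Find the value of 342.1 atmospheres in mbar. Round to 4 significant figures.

1 atmosphere = 1013.25 mbar.
Thus 342.1 × 1013.25 ≈ 346600 mbar.

346600 mbar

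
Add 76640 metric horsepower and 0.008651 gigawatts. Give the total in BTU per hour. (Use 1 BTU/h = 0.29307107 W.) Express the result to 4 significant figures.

2.219 × 10^8 BTU/h

76640 PS = 1.92338 × 10^8 BTU/h and 0.008651 GW = 2.95184 × 10^7 BTU/h.
1.92338 × 10^8 + 2.95184 × 10^7 ≈ 2.219 × 10^8 BTU/h.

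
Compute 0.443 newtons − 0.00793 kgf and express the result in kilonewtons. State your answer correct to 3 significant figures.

0.000365 kN

0.443 N = 0.000443000 kN and 0.00793 kgf = 7.77667 × 10^-5 kN.
0.000443000 − 7.77667 × 10^-5 ≈ 0.000365 kN.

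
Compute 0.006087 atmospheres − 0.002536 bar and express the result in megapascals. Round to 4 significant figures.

0.006087 atm = 0.000616765 MPa and 0.002536 bar = 0.000253600 MPa.
0.000616765 − 0.000253600 ≈ 0.0003632 MPa.

0.0003632 megapascals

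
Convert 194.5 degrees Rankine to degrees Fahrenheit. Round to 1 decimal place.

-265.2 degrees Fahrenheit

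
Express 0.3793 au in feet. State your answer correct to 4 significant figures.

1 au = 4.90807e+11 feet.
Thus 0.3793 × 4.90807e+11 ≈ 1.862e+11 ft.

1.862e+11 ft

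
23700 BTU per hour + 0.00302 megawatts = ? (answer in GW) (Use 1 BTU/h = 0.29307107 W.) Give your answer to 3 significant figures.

9.97 × 10^-6 gigawatts

23700 BTU/h = 6.94578 × 10^-6 GW and 0.00302 MW = 3.02000 × 10^-6 GW.
6.94578 × 10^-6 + 3.02000 × 10^-6 ≈ 9.97 × 10^-6 GW.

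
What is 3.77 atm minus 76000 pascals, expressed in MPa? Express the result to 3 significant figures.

0.306 MPa

3.77 atm = 0.381995 MPa and 76000 Pa = 0.0760000 MPa.
0.381995 − 0.0760000 ≈ 0.306 MPa.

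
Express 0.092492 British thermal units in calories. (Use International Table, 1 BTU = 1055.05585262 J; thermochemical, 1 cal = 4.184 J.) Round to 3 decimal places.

23.323 cal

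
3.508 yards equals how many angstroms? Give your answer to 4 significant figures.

3.208 × 10^10 Å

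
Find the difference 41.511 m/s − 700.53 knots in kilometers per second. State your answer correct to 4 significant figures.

-0.3189 km/s

41.511 m/s = 0.0415110 km/s and 700.53 kn = 0.360384 km/s.
0.0415110 − 0.360384 ≈ -0.3189 km/s.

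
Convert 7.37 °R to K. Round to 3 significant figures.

4.09 K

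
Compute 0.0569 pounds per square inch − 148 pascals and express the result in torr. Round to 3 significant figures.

0.0569 psi = 2.94258 torr and 148 Pa = 1.11009 torr.
2.94258 − 1.11009 ≈ 1.83 torr.

1.83 torr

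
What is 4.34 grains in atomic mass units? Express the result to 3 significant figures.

1.69e+23 u

1 gr = 3.90228e+22 u.
4.34 × 3.90228e+22 ≈ 1.69e+23 u.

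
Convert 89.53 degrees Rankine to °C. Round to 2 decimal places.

°R = (°C + 273.15) × 9/5.
Applying the formula gives -223.41 °C.

-223.41 °C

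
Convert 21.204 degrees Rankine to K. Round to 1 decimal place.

11.8 kelvins

°R = K × 9/5.
Applying the formula gives 11.8 K.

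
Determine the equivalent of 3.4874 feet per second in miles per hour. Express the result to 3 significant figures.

1 ft/s = 0.681818 mph.
3.4874 × 0.681818 ≈ 2.38 mph.

2.38 mph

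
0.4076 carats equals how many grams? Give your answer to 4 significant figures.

1 ct = 0.200000 g.
Thus 0.4076 × 0.200000 ≈ 0.08152 g.

0.08152 g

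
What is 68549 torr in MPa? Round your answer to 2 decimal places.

1 torr = 0.000133322 megapascals.
So 68549 × 0.000133322 ≈ 9.14 MPa.

9.14 megapascals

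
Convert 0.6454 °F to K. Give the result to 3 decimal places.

255.731 kelvins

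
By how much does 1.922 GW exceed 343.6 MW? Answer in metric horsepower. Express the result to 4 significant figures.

1.922 GW = 2.61319e+6 PS and 343.6 MW = 467166 PS.
2.61319e+6 − 467166 ≈ 2.146e+6 PS.

2.146e+6 PS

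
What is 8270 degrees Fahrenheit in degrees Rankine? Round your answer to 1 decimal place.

°R = °F + 459.67.
Applying the formula gives 8729.7 °R.

8729.7 degrees Rankine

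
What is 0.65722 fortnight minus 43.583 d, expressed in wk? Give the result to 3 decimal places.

-4.912 weeks

0.65722 fortnight = 1.31444 wk and 43.583 d = 6.22614 wk.
1.31444 − 6.22614 ≈ -4.912 wk.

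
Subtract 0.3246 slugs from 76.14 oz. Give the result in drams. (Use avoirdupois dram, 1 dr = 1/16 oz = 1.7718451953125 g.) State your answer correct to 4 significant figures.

76.14 oz = 1218.24 dr and 0.3246 slug = 2673.59 dr.
1218.24 − 2673.59 ≈ -1455 dr.

-1455 drams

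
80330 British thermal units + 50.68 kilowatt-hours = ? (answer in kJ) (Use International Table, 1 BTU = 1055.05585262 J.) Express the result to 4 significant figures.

267200 kilojoules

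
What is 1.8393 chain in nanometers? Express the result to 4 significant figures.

1 chain = 2.01168e+10 nanometers.
1.8393 × 2.01168e+10 ≈ 3.700e+10 nm.

3.700e+10 nm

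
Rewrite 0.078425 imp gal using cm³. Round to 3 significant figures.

357 cubic centimeters

1 imp gal = 4546.09 cubic centimeters.
Thus 0.078425 × 4546.09 ≈ 357 cm³.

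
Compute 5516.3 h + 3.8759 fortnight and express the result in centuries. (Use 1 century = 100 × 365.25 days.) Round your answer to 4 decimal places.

0.0078 centuries

5516.3 h = 0.00629284 century and 3.8759 fortnight = 0.00148563 century.
0.00629284 + 0.00148563 ≈ 0.0078 century.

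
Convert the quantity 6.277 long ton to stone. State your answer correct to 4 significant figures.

1004 stone

1 long ton = 160.000 stone.
Thus 6.277 × 160.000 ≈ 1004 st.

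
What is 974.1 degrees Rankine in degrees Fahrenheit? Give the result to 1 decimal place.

514.4 °F

°R = °F + 459.67.
Applying the formula gives 514.4 °F.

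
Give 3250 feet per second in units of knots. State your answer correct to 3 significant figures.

1 foot per second = 0.592484 knots.
Then 3250 × 0.592484 ≈ 1930 kn.

1930 knots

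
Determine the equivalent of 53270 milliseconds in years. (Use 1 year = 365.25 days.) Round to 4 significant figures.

1 millisecond = 3.16881 × 10^-11 years.
Thus 53270 × 3.16881 × 10^-11 ≈ 1.688 × 10^-6 yr.

1.688 × 10^-6 years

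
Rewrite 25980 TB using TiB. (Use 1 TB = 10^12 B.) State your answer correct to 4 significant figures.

23630 tebibytes

1 terabyte = 0.909495 tebibytes.
25980 × 0.909495 ≈ 23630 TiB.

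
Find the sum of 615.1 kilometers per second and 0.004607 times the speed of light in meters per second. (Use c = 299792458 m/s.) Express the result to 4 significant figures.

615.1 km/s = 615100 m/s and 0.004607 c = 1.38114e+6 m/s.
615100 + 1.38114e+6 ≈ 1.996e+6 m/s.

1.996e+6 meters per second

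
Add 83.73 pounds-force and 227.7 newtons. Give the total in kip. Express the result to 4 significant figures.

0.1349 kip

83.73 lbf = 0.0837300 kip and 227.7 N = 0.0511890 kip.
0.0837300 + 0.0511890 ≈ 0.1349 kip.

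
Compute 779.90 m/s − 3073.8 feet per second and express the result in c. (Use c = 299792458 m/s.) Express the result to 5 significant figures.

779.90 m/s = 2.601466e-6 c and 3073.8 ft/s = 3.125143e-6 c.
2.601466e-6 − 3.125143e-6 ≈ -5.2368e-7 c.

-5.2368e-7 c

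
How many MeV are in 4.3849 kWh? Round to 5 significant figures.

1 kWh = 2.24694 × 10^19 megaelectronvolts.
Then 4.3849 × 2.24694 × 10^19 ≈ 9.8526 × 10^19 MeV.

9.8526 × 10^19 MeV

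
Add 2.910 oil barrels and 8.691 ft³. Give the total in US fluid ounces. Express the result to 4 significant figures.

23970 US fluid ounces

2.910 bbl = 15644.2 US fl oz and 8.691 ft³ = 8321.69 US fl oz.
15644.2 + 8321.69 ≈ 23970 US fl oz.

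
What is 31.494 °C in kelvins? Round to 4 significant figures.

304.6 kelvins

K = °C + 273.15.
Applying the formula gives 304.6 K.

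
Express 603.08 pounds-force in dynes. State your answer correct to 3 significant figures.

2.68e+8 dynes

1 lbf = 444822 dynes.
Thus 603.08 × 444822 ≈ 2.68e+8 dyn.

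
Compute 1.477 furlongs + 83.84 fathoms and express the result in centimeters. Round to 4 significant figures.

1.477 furlong = 29712.5 cm and 83.84 fathom = 15332.7 cm.
29712.5 + 15332.7 ≈ 45050 cm.

45050 centimeters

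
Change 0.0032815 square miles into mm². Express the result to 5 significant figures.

1 mi² = 2.589988e+12 mm².
Then 0.0032815 × 2.589988e+12 ≈ 8.4990e+9 mm².

8.4990e+9 mm²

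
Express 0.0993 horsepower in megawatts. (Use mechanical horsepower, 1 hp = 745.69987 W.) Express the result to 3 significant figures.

7.40 × 10^-5 megawatts

1 horsepower = 0.000745700 MW.
So 0.0993 × 0.000745700 ≈ 7.40 × 10^-5 MW.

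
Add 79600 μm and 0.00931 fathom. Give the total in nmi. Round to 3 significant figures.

79600 μm = 4.29806e-5 nmi and 0.00931 fathom = 9.19337e-6 nmi.
4.29806e-5 + 9.19337e-6 ≈ 5.22e-5 nmi.

5.22e-5 nautical miles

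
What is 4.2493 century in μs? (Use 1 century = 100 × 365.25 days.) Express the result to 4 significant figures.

1.341e+16 μs

1 century = 3.15576e+15 μs.
Thus 4.2493 × 3.15576e+15 ≈ 1.341e+16 μs.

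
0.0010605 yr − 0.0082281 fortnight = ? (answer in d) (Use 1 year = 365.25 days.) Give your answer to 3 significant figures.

0.272 d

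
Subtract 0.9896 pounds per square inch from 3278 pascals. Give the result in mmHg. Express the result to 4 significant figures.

-26.59 millimeters of mercury

3278 Pa = 24.5870 mmHg and 0.9896 psi = 51.1771 mmHg.
24.5870 − 51.1771 ≈ -26.59 mmHg.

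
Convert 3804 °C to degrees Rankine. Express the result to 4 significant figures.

7339 degrees Rankine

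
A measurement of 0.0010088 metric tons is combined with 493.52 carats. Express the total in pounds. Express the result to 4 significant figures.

0.0010088 t = 2.22402 lb and 493.52 ct = 0.217605 lb.
2.22402 + 0.217605 ≈ 2.442 lb.

2.442 lb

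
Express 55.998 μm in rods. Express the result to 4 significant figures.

1.113e-5 rod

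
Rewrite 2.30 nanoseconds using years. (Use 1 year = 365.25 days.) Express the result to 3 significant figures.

7.29e-17 yr

1 nanosecond = 3.16881e-17 yr.
2.30 × 3.16881e-17 ≈ 7.29e-17 yr.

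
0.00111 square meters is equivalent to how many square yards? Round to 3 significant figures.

0.00133 yd²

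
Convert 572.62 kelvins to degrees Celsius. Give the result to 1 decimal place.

299.5 °C

K = °C + 273.15.
Applying the formula gives 299.5 °C.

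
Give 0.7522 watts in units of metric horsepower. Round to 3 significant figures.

0.00102 PS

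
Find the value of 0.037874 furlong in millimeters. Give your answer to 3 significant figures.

7620 millimeters

1 furlong = 201168 millimeters.
0.037874 × 201168 ≈ 7620 mm.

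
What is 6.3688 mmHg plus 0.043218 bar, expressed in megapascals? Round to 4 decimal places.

0.0052 megapascals

6.3688 mmHg = 0.000849104 MPa and 0.043218 bar = 0.00432180 MPa.
0.000849104 + 0.00432180 ≈ 0.0052 MPa.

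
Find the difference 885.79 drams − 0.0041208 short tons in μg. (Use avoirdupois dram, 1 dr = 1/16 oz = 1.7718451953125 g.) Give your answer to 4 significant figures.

885.79 dr = 1.56948 × 10^9 μg and 0.0041208 short ton = 3.73833 × 10^9 μg.
1.56948 × 10^9 − 3.73833 × 10^9 ≈ -2.169 × 10^9 μg.

-2.169 × 10^9 micrograms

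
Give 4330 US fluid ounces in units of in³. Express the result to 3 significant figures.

1 US fluid ounce = 1.80469 cubic inches.
Then 4330 × 1.80469 ≈ 7810 in³.

7810 cubic inches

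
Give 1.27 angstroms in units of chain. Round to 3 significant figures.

6.31 × 10^-12 chains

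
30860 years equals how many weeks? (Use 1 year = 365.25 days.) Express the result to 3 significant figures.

1.61 × 10^6 wk

1 yr = 52.1786 wk.
Then 30860 × 52.1786 ≈ 1.61 × 10^6 wk.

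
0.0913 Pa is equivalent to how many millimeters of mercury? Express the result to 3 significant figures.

1 Pa = 0.00750062 millimeters of mercury.
0.0913 × 0.00750062 ≈ 0.000685 mmHg.

0.000685 millimeters of mercury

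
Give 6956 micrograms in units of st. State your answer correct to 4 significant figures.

1 microgram = 1.57473 × 10^-10 st.
6956 × 1.57473 × 10^-10 ≈ 1.095 × 10^-6 st.

1.095 × 10^-6 st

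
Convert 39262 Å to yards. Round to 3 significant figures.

1 Å = 1.09361 × 10^-10 yards.
Thus 39262 × 1.09361 × 10^-10 ≈ 4.29 × 10^-6 yd.

4.29 × 10^-6 yd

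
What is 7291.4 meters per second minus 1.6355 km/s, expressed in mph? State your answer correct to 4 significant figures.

7291.4 m/s = 16310.4 mph and 1.6355 km/s = 3658.51 mph.
16310.4 − 3658.51 ≈ 12650 mph.

12650 miles per hour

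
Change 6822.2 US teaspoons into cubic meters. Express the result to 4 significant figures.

0.03363 m³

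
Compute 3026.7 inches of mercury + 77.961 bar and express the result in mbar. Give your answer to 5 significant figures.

3026.7 inHg = 102496 mbar and 77.961 bar = 77961.0 mbar.
102496 + 77961.0 ≈ 180460 mbar.

180460 mbar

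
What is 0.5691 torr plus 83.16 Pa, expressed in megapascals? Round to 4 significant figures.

0.0001590 MPa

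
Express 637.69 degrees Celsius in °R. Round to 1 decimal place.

1639.5 °R

°R = (°C + 273.15) × 9/5.
Applying the formula gives 1639.5 °R.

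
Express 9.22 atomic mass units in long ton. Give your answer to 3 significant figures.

1 atomic mass unit = 1.63431 × 10^-30 long tons.
Thus 9.22 × 1.63431 × 10^-30 ≈ 1.51 × 10^-29 long ton.

1.51 × 10^-29 long ton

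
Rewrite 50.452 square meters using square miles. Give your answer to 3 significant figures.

1 m² = 3.86102 × 10^-7 mi².
Thus 50.452 × 3.86102 × 10^-7 ≈ 1.95 × 10^-5 mi².

1.95 × 10^-5 mi²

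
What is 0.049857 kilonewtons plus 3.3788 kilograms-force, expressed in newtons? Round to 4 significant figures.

0.049857 kN = 49.8570 N and 3.3788 kgf = 33.1347 N.
49.8570 + 33.1347 ≈ 82.99 N.

82.99 N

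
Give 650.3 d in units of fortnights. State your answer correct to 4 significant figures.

1 d = 0.0714286 fortnights.
Thus 650.3 × 0.0714286 ≈ 46.45 fortnight.

46.45 fortnight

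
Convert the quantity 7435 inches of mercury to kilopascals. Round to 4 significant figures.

25180 kPa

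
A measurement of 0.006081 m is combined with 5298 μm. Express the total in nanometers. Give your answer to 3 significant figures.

0.006081 m = 6.08100e+6 nm and 5298 μm = 5.29800e+6 nm.
6.08100e+6 + 5.29800e+6 ≈ 1.14e+7 nm.

1.14e+7 nm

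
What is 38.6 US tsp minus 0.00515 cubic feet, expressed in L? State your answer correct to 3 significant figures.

0.0444 liters

38.6 US tsp = 0.190256 L and 0.00515 ft³ = 0.145832 L.
0.190256 − 0.145832 ≈ 0.0444 L.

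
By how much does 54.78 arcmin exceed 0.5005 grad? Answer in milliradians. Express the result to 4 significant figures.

8.073 milliradians

54.78 arcmin = 15.9349 mrad and 0.5005 grad = 7.86184 mrad.
15.9349 − 7.86184 ≈ 8.073 mrad.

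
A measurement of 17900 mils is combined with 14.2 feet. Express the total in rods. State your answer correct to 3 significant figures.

0.951 rod

17900 mil = 0.0904040 rod and 14.2 ft = 0.860606 rod.
0.0904040 + 0.860606 ≈ 0.951 rod.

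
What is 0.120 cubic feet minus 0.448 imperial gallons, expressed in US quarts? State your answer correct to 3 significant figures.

1.44 US qt

0.120 ft³ = 3.59065 US qt and 0.448 imp gal = 2.15210 US qt.
3.59065 − 2.15210 ≈ 1.44 US qt.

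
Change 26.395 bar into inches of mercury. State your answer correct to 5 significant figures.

1 bar = 29.5300 inHg.
So 26.395 × 29.5300 ≈ 779.44 inHg.

779.44 inches of mercury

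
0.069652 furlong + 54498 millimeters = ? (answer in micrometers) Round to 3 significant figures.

0.069652 furlong = 1.40118e+7 μm and 54498 mm = 5.44980e+7 μm.
1.40118e+7 + 5.44980e+7 ≈ 6.85e+7 μm.

6.85e+7 μm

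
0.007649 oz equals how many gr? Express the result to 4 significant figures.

1 ounce = 437.500 grains.
0.007649 × 437.500 ≈ 3.346 gr.

3.346 gr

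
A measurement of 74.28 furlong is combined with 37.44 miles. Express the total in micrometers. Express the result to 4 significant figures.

74.28 furlong = 1.49428 × 10^10 μm and 37.44 mi = 6.02538 × 10^10 μm.
1.49428 × 10^10 + 6.02538 × 10^10 ≈ 7.520 × 10^10 μm.

7.520 × 10^10 μm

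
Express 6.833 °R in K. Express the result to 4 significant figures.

°R = K × 9/5.
Applying the formula gives 3.796 K.

3.796 kelvins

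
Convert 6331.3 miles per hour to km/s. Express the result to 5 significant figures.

2.8303 kilometers per second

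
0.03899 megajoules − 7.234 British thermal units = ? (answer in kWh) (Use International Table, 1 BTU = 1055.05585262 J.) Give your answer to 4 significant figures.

0.008710 kilowatt-hours

0.03899 MJ = 0.01083056 kWh and 7.234 BTU = 0.002120076 kWh.
0.01083056 − 0.002120076 ≈ 0.008710 kWh.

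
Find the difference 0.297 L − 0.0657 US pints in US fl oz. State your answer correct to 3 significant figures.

8.99 US fl oz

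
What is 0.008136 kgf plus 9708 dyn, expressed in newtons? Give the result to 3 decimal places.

0.177 N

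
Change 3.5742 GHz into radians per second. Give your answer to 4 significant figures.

2.246e+10 rad/s

1 GHz = 6.28319e+9 rad/s.
So 3.5742 × 6.28319e+9 ≈ 2.246e+10 rad/s.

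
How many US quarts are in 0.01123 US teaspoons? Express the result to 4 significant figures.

5.849e-5 US quarts

1 US teaspoon = 0.00520833 US quarts.
So 0.01123 × 0.00520833 ≈ 5.849e-5 US qt.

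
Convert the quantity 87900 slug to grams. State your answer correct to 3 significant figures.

1 slug = 14593.9 g.
Then 87900 × 14593.9 ≈ 1.28 × 10^9 g.

1.28 × 10^9 g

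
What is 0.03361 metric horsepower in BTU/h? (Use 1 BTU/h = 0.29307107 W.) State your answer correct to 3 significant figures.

84.3 BTU/h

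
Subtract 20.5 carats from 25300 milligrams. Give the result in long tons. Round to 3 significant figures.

2.09 × 10^-5 long tons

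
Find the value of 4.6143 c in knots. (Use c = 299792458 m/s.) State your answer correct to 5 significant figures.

1 speed of light = 5.82750e+8 knots.
So 4.6143 × 5.82750e+8 ≈ 2.6890e+9 kn.

2.6890e+9 kn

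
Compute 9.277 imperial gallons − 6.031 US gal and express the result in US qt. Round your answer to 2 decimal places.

20.44 US qt

9.277 imp gal = 44.5648 US qt and 6.031 US gal = 24.1240 US qt.
44.5648 − 24.1240 ≈ 20.44 US qt.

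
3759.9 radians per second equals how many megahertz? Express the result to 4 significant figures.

1 rad/s = 1.59155 × 10^-7 MHz.
Thus 3759.9 × 1.59155 × 10^-7 ≈ 0.0005984 MHz.

0.0005984 MHz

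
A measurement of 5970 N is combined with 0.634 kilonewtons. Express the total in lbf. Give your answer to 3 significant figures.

1480 lbf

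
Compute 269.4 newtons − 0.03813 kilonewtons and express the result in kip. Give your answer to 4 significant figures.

269.4 N = 0.0605635 kip and 0.03813 kN = 0.00857197 kip.
0.0605635 − 0.00857197 ≈ 0.05199 kip.

0.05199 kips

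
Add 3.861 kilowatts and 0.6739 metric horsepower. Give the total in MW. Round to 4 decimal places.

0.0044 MW

3.861 kW = 0.00386100 MW and 0.6739 PS = 0.000495653 MW.
0.00386100 + 0.000495653 ≈ 0.0044 MW.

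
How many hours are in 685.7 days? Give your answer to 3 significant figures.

16500 h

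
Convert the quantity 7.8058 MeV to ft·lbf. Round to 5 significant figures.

9.2242 × 10^-13 ft·lbf

1 megaelectronvolt = 1.181705 × 10^-13 foot-pounds.
Thus 7.8058 × 1.181705 × 10^-13 ≈ 9.2242 × 10^-13 ft·lbf.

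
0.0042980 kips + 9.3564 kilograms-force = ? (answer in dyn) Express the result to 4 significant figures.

1.109e+7 dyn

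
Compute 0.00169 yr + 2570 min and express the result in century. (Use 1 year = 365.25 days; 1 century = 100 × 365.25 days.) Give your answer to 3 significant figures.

0.00169 yr = 1.69000e-5 century and 2570 min = 4.88630e-5 century.
1.69000e-5 + 4.88630e-5 ≈ 6.58e-5 century.

6.58e-5 century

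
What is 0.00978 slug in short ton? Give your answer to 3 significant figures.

1 slug = 0.0160870 short ton.
So 0.00978 × 0.0160870 ≈ 0.000157 short ton.

0.000157 short tons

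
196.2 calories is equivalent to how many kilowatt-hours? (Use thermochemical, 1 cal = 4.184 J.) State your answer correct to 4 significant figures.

1 cal = 1.16222e-6 kWh.
196.2 × 1.16222e-6 ≈ 0.0002280 kWh.

0.0002280 kWh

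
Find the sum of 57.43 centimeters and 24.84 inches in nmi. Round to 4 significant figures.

57.43 cm = 0.000310097 nmi and 24.84 in = 0.000340678 nmi.
0.000310097 + 0.000340678 ≈ 0.0006508 nmi.

0.0006508 nmi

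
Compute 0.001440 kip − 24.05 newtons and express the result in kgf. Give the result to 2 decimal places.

0.001440 kip = 0.653173 kgf and 24.05 N = 2.45242 kgf.
0.653173 − 2.45242 ≈ -1.80 kgf.

-1.80 kilograms-force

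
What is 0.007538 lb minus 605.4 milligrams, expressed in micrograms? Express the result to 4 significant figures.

0.007538 lb = 3.41918e+6 μg and 605.4 mg = 605400 μg.
3.41918e+6 − 605400 ≈ 2.814e+6 μg.

2.814e+6 micrograms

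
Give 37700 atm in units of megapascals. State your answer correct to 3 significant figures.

3820 megapascals

1 atmosphere = 0.101325 megapascals.
37700 × 0.101325 ≈ 3820 MPa.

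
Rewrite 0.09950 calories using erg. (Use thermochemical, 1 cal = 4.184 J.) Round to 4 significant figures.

1 cal = 4.18400 × 10^7 ergs.
0.09950 × 4.18400 × 10^7 ≈ 4.163 × 10^6 erg.

4.163 × 10^6 erg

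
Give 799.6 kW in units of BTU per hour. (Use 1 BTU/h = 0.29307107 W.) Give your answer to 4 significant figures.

2.728e+6 BTU/h

1 kW = 3412.14 BTU per hour.
Then 799.6 × 3412.14 ≈ 2.728e+6 BTU/h.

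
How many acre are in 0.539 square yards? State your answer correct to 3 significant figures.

1 yd² = 0.000206612 acres.
0.539 × 0.000206612 ≈ 0.000111 acre.

0.000111 acre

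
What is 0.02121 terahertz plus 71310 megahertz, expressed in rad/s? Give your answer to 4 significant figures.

0.02121 THz = 1.33266 × 10^11 rad/s and 71310 MHz = 4.48054 × 10^11 rad/s.
1.33266 × 10^11 + 4.48054 × 10^11 ≈ 5.813 × 10^11 rad/s.

5.813 × 10^11 radians per second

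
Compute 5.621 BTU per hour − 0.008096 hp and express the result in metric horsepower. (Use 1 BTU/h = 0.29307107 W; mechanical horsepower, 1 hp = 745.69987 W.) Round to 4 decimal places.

-0.0060 PS

5.621 BTU/h = 0.00223978 PS and 0.008096 hp = 0.00820829 PS.
0.00223978 − 0.00820829 ≈ -0.0060 PS.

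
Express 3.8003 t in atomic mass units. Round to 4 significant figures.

1 t = 6.02214e+29 u.
3.8003 × 6.02214e+29 ≈ 2.289e+30 u.

2.289e+30 atomic mass units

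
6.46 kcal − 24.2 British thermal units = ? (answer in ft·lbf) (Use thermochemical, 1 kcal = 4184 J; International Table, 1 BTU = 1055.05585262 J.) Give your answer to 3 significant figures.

1100 ft·lbf

6.46 kcal = 19935.3 ft·lbf and 24.2 BTU = 18831.7 ft·lbf.
19935.3 − 18831.7 ≈ 1100 ft·lbf.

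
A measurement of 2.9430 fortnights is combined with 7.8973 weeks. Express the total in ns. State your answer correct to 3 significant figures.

8.34 × 10^15 nanoseconds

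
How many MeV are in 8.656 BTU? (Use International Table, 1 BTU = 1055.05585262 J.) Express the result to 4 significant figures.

5.700e+16 MeV

1 British thermal unit = 6.58514e+15 MeV.
8.656 × 6.58514e+15 ≈ 5.700e+16 MeV.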